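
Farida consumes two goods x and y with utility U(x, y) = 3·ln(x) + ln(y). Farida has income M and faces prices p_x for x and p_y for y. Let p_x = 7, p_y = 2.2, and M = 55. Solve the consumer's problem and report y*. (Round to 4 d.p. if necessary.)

y* = 6.25

MU_x/MU_y = (3·y)/(x); tangency sets this equal to p_x/p_y.
So 3·p_y·y = p_x·x; combined with the budget, a share 0.75 of income goes to x.
Demand: x*(p_x,p_y,M) = 0.75·M/p_x and y* = 0.25·M/p_y.
At p_x=7, p_y=2.2, M=55: y* = 0.25·55/2.2 = 6.25.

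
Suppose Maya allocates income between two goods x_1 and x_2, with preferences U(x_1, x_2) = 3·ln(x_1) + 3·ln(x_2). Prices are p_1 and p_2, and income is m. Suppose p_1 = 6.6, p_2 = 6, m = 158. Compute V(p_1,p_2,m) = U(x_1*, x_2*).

At p_1=6.6, p_2=6, m=158: x_1* = 0.5·158/6.6 = 11.9697, x_2* = 13.1667.
Utility at the optimum: U(11.9697, 13.1667) = 15.1802.

V = 15.1802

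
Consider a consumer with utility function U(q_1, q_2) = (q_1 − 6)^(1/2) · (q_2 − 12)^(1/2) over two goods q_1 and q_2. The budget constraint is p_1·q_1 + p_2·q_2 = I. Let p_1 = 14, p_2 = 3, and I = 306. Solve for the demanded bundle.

q_1* = 12.6429, q_2* = 43

Let q_1' = q_1−6, q_2' = q_2−12. MRS = q_2'/q_1' = p_1/p_2.
Substituting into the budget: q_1* = 6 + 0.5·(I − 6·p_1 − 12·p_2)/p_1, and q_2* = 12 + 0.5·(…)/p_2.
Discretionary income = 306 − 6·14 − 12·3 = 186; q_1* = 6 + 0.5·186/14 = 12.6429; q_2* = 12 + 0.5·186/3 = 43.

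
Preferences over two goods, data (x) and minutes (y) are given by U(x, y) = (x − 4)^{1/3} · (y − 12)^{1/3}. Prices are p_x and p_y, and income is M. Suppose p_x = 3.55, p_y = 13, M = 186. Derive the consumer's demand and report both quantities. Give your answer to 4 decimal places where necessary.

Discretionary income = 186 − 4·3.55 − 12·13 = 15.8; x* = 4 + 0.5·15.8/3.55 = 6.2254; y* = 12 + 0.5·15.8/13 = 12.6077.

x* = 6.2254, y* = 12.6077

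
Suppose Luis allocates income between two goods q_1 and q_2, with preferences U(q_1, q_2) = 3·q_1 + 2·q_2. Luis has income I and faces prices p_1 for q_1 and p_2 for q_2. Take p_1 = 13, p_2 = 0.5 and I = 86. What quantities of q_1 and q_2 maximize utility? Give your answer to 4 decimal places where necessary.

q_1* = 0, q_2* = 172

Linear utility — the consumer picks whichever good has higher MU/price: 3/13 = 0.2308 vs 2/0.5 = 4.
q_2 gives more utility per dollar, so spend all income on q_2: q_2* = I/p_2, q_1* = 0.
Numerically: q_1* = 0, q_2* = 172.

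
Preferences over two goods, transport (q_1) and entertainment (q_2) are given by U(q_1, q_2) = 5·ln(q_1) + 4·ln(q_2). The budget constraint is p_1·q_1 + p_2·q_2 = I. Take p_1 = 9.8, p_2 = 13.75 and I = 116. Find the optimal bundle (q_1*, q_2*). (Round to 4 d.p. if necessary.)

q_1* = 6.576, q_2* = 3.7495

The MRS is (5/4)·q_2/q_1. Set MRS = p_1/p_2.
So 5·p_2·q_2 = 4·p_1·q_1; combined with the budget, a share 5/9 of income goes to q_1.
Demand: q_1*(p_1,p_2,I) = 5/9·I/p_1 and q_2* = 4/9·I/p_2.
At p_1=9.8, p_2=13.75, I=116: q_1* = 5/9·116/9.8 = 6.576, q_2* = 3.7495.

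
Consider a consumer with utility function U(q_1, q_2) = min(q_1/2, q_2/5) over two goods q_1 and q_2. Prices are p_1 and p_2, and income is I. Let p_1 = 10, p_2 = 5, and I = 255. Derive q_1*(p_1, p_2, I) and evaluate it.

With perfect complements, no substitution: consume in ratio q_1:q_2 = 2:5.
Budget: p_1·q_1 + p_2·(5/2)·q_1 = I, so (2·p_1 + 5·p_2)·q_1 = 2·I.
Demand: q_1*(p_1,p_2,I) = 2·I/(2·p_1 + 5·p_2), q_2* = 5·I/(2·p_1 + 5·p_2).
Here 2·10 + 5·5 = 45, giving q_1* = 11.3333.

q_1* = 11.3333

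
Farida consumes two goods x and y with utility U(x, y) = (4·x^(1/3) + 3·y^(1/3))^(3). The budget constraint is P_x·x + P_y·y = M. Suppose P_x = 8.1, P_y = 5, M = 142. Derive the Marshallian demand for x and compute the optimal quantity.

With the ratio pinned down, the budget gives x* = M/(P_x + P_y·(y/x)) and y* = (y/x)·x*.
Numerically y/x = 1.339259, so x* = 142/(8.1 + 5·1.339259) = 9.597.

x* = 9.597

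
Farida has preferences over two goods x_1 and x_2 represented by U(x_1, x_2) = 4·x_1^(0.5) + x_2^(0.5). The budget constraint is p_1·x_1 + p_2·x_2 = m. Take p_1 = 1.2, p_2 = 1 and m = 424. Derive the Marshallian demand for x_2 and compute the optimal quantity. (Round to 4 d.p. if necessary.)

MRS = MU_x_1/MU_x_2 = 4·(x_2/x_1)^(0.5). Set equal to p_1/p_2.
Solve for the ratio: x_2/x_1 = [(1/4)·p_1/p_2]^(2).
With the ratio pinned down, the budget gives x_1* = m/(p_1 + p_2·(x_2/x_1)) and x_2* = (x_2/x_1)·x_1*.
Numerically x_2/x_1 = 0.09, so x_1* = 424/(1.2 + 1·0.09) = 328.6822 and x_2* = 0.09·328.6822 = 29.5814.

x_2* = 29.5814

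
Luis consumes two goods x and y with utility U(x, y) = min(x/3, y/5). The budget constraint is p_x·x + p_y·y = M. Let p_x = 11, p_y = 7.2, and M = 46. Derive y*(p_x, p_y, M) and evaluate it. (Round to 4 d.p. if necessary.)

y* = 3.3333

Leontief preferences: the optimum is at the kink where x/3 = y/5, i.e. y = (5/3)·x.
Budget: p_x·x + p_y·(5/3)·x = M, so (3·p_x + 5·p_y)·x = 3·M.
Demand: x*(p_x,p_y,M) = 3·M/(3·p_x + 5·p_y), y* = 5·M/(3·p_x + 5·p_y).
Here 3·11 + 5·7.2 = 69, giving y* = 3.3333.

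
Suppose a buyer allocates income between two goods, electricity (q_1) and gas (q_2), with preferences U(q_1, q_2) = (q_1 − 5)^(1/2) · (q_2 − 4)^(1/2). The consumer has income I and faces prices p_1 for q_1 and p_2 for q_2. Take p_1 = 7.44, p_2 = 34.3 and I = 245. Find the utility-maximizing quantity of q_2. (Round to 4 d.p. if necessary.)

Let q_1' = q_1−5, q_2' = q_2−4. MRS = q_2'/q_1' = p_1/p_2.
After buying the subsistence bundle (5, 4), a share 0.5 of the remaining income goes to q_1: q_1* = 5 + 0.5·(I − 5p_1 − 4p_2)/p_1.
Discretionary income = 245 − 5·7.44 − 4·34.3 = 70.6; q_2* = 4 + 0.5·70.6/34.3 = 5.0292.

q_2* = 5.0292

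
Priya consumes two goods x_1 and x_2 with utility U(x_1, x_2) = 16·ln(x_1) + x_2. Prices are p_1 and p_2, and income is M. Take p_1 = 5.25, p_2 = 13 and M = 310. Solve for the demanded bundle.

MU_x_1 = 16/x_1, MU_x_2 = 1. Tangency: 16/x_1 = p_1/p_2.
So x_1*(p_1,p_2) = 16·p_2/p_1, independent of income; and x_2* = (M − 16·p_2)/p_2.
At the given prices: x_1* = 16·13/5.25 = 39.619, and x_2* = 7.8462.

x_1* = 39.619, x_2* = 7.8462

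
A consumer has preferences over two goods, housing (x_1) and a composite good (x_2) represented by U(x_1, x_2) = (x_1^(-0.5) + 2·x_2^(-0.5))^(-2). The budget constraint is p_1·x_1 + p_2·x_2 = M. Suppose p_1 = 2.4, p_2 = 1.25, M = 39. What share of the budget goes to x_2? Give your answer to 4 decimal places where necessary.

MU_x_1 ∝ x_1^(-1.5), MU_x_2 ∝ 2·x_2^(-1.5), so MRS = (1/2)·(x_2/x_1)^(1.5) = p_1/p_2.
Hence x_2/x_1 = (2·p_1/p_2)^(1/(1.5)), i.e. raised to the 2/3 power.
Substitute x_2 = (x_2/x_1)·x_1 into the budget: x_1* = M/(p_1 + p_2·(x_2/x_1)).
Numerically x_2/x_1 = 2.45219, so x_1* = 39/(2.4 + 1.25·2.45219) = 7.136 and x_2* = 2.45219·7.136 = 17.4989.
Expenditure on x_2: 1.25·17.4989 = 21.8736; share = 0.5609.

share on x_2 = 0.5609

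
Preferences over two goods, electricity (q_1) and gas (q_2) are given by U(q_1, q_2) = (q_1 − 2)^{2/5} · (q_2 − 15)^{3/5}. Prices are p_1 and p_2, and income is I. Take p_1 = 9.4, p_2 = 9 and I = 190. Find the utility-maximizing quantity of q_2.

q_2* = 17.4133

MRS = (2/3)·(q_2−15)/(q_1−2). Tangency with p_1/p_2 gives q_2−15 = (3/2)·(p_1/p_2)·(q_1−2).
After buying the subsistence bundle (2, 15), a share 0.4 of the remaining income goes to q_1: q_1* = 2 + 0.4·(I − 2p_1 − 15p_2)/p_1.
Discretionary income = 190 − 2·9.4 − 15·9 = 36.2; q_2* = 15 + 0.6·36.2/9 = 17.4133.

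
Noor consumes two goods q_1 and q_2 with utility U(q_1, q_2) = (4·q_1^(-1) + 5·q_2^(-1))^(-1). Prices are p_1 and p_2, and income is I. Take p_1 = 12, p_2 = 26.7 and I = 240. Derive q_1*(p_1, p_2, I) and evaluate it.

With the ratio pinned down, the budget gives q_1* = I/(p_1 + p_2·(q_2/q_1)) and q_2* = (q_2/q_1)·q_1*.
Numerically q_2/q_1 = 0.749532, so q_1* = 240/(12 + 26.7·0.749532) = 7.4971.

q_1* = 7.4971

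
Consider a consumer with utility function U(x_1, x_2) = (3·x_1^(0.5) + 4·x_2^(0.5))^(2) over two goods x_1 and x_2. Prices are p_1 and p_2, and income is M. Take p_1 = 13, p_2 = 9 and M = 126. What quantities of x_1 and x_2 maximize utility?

From the CES first-order condition, (3/4)·(x_2/x_1)^(0.5) = p_1/p_2.
Solve for the ratio: x_2/x_1 = [(4/3)·p_1/p_2]^(2).
With the ratio pinned down, the budget gives x_1* = M/(p_1 + p_2·(x_2/x_1)) and x_2* = (x_2/x_1)·x_1*.
Numerically x_2/x_1 = 3.709191, so x_1* = 126/(13 + 9·3.709191) = 2.7165 and x_2* = 3.709191·2.7165 = 10.0761.

x_1* = 2.7165, x_2* = 10.0761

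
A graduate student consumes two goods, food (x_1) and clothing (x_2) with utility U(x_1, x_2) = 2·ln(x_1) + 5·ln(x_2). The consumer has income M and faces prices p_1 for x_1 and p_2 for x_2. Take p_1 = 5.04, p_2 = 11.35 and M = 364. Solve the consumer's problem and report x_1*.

The MRS is (2/5)·x_2/x_1. Set MRS = p_1/p_2.
So 2·p_2·x_2 = 5·p_1·x_1; combined with the budget, a share 2/7 of income goes to x_1.
Demand: x_1*(p_1,p_2,M) = 2/7·M/p_1 and x_2* = 5/7·M/p_2.
At p_1=5.04, p_2=11.35, M=364: x_1* = 2/7·364/5.04 = 20.6349.

x_1* = 20.6349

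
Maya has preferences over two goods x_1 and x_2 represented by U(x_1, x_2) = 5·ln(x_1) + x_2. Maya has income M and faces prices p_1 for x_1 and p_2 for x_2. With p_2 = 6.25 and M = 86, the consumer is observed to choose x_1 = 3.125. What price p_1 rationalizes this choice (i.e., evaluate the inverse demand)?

p_1 = 10

Set MRS = p_1/p_2: (5/x_1)/1 = p_1/p_2.
So x_1*(p_1,p_2) = 5·p_2/p_1, independent of income; and x_2* = (M − 5·p_2)/p_2.
Set x_1* = 3.125 in the demand function and solve for p_1: p_1 = 10.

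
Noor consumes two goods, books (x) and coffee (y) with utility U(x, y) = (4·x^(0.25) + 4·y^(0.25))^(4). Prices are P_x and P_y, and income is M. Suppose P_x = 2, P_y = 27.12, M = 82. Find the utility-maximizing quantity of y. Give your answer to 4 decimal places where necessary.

y* = 0.8933

From the CES first-order condition, (y/x)^(0.75) = P_x/P_y.
Hence y/x = (P_x/P_y)^(1/(0.75)), i.e. raised to the 4/3 power.
With the ratio pinned down, the budget gives x* = M/(P_x + P_y·(y/x)) and y* = (y/x)·x*.
Numerically y/x = 0.030926, so x* = 82/(2 + 27.12·0.030926) = 28.8864 and y* = 0.030926·28.8864 = 0.8933.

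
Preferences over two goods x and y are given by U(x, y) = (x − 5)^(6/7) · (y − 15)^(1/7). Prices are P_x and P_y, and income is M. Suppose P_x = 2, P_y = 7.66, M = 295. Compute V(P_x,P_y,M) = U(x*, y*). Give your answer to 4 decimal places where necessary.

V = 46.5853

After buying the subsistence bundle (5, 15), a share 6/7 of the remaining income goes to x: x* = 5 + 6/7·(M − 5P_x − 15P_y)/P_x.
Discretionary income = 295 − 5·2 − 15·7.66 = 170.1; x* = 5 + 6/7·170.1/2 = 77.9; y* = 15 + 1/7·170.1/7.66 = 18.1723.
Utility at the optimum: U(77.9, 18.1723) = 46.5853.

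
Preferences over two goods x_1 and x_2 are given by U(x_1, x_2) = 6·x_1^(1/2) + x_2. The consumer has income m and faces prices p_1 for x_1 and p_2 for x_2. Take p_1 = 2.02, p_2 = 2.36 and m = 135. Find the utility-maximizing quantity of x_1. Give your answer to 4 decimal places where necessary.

Set MRS = p_1/p_2: 3·x_1^(−1/2) = p_1/p_2.
Thus x_1* = (3·p_2/p_1)² — independent of m — with the rest of income spent on x_2.
Plugging in: x_1* = (3·2.36/2.02)² = 12.2847.

x_1* = 12.2847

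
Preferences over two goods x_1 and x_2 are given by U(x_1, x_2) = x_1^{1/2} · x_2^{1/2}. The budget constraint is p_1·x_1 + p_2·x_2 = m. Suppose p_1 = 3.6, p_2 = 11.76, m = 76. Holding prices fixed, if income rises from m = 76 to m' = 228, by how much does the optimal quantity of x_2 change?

Tangency: MRS = x_2/x_1 = p_1/p_2.
Rearranging, p_2·x_2 = p_1·x_1. Substituting into the budget gives p_1·x_1·(1 + 1) = m.
Demand: x_1*(p_1,p_2,m) = 0.5·m/p_1 and x_2* = 0.5·m/p_2.
At p_1=3.6, p_2=11.76, m=76: x_2* = 0.5·76/11.76 = 3.2313.
At m' = 228: x_2* = 9.6939. Change: 9.6939 − 3.2313 = 6.4626.

Δx_2* = 6.4626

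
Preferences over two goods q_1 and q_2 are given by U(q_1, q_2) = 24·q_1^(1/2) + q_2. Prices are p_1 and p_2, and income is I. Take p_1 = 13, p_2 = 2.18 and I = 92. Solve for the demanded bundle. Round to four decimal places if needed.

Plugging in: q_1* = (12·2.18/13)² = 4.0494, q_2* = 18.0541.

q_1* = 4.0494, q_2* = 18.0541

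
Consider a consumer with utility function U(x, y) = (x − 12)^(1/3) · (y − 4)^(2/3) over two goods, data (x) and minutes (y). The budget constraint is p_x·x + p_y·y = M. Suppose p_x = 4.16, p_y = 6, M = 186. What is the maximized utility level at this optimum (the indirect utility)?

This is Cobb-Douglas in (x−12, y−4): tangency gives 1/3·p_y·(y−4) = 2/3·p_x·(x−12).
After buying the subsistence bundle (12, 4), a share 1/3 of the remaining income goes to x: x* = 12 + 1/3·(M − 12p_x − 4p_y)/p_x.
Discretionary income = 186 − 12·4.16 − 4·6 = 112.08; x* = 12 + 1/3·112.08/4.16 = 20.9808; y* = 4 + 2/3·112.08/6 = 16.4533.
Utility at the optimum: U(20.9808, 16.4533) = 11.1676.

V = 11.1676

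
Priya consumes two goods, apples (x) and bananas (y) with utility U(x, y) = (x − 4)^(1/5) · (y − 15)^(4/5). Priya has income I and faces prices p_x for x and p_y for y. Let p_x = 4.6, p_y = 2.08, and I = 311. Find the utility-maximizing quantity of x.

x* = 15.3652

This is Cobb-Douglas in (x−4, y−15): tangency gives 0.2·p_y·(y−15) = 0.8·p_x·(x−4).
After buying the subsistence bundle (4, 15), a share 0.2 of the remaining income goes to x: x* = 4 + 0.2·(I − 4p_x − 15p_y)/p_x.
Discretionary income = 311 − 4·4.6 − 15·2.08 = 261.4; x* = 4 + 0.2·261.4/4.6 = 15.3652.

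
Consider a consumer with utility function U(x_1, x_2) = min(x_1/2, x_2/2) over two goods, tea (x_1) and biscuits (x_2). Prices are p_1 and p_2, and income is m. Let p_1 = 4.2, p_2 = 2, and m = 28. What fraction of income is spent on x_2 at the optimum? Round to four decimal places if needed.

share on x_2 = 0.3226

With perfect complements, no substitution: consume in ratio x_1:x_2 = 2:2.
Budget: p_1·x_1 + p_2·x_1 = m, so (2·p_1 + 2·p_2)·x_1 = 2·m.
Demand: x_1*(p_1,p_2,m) = 2·m/(2·p_1 + 2·p_2), x_2* = 2·m/(2·p_1 + 2·p_2).
Here 2·4.2 + 2·2 = 12.4, giving x_1* = 4.5161 and x_2* = 4.5161.
Expenditure on x_2: 2·4.5161 = 9.0323; share = 0.3226.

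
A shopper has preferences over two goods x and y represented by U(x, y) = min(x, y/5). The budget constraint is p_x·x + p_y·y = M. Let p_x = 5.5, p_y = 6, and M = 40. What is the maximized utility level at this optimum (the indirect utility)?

V = 1.1268

Leontief preferences: the optimum is at the kink where x/1 = y/5, i.e. y = 5·x.
Budget: p_x·x + p_y·5·x = M, so (p_x + 5·p_y)·x = M.
Demand: x*(p_x,p_y,M) = M/(p_x + 5·p_y), y* = 5·M/(p_x + 5·p_y).
Here 5.5 + 5·6 = 35.5, giving x* = 1.1268 and y* = 5.6338.
Utility at the optimum: U(1.1268, 5.6338) = 1.1268.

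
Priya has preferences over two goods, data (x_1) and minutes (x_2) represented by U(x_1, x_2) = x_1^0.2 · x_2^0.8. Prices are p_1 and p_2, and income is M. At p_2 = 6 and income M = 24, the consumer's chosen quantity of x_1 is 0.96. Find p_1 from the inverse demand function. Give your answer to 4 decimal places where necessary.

p_1 = 5

The MRS is (1/4)·x_2/x_1. Set MRS = p_1/p_2.
So 0.2·p_2·x_2 = 0.8·p_1·x_1; combined with the budget, a share 0.2 of income goes to x_1.
Demand: x_1*(p_1,p_2,M) = 0.2·M/p_1 and x_2* = 0.8·M/p_2.
Set x_1* = 0.96 in the demand function and solve for p_1: p_1 = 5.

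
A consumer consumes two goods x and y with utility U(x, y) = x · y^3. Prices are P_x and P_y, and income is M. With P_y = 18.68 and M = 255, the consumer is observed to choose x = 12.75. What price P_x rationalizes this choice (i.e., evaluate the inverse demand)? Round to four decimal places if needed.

MU_x/MU_y = (y)/(3·x); tangency sets this equal to P_x/P_y.
Rearranging, P_y·y = 3·P_x·x. Substituting into the budget gives P_x·x·(1 + 3) = M.
Demand: x*(P_x,P_y,M) = 0.25·M/P_x and y* = 0.75·M/P_y.
Set x* = 12.75 in the demand function and solve for P_x: P_x = 5.

P_x = 5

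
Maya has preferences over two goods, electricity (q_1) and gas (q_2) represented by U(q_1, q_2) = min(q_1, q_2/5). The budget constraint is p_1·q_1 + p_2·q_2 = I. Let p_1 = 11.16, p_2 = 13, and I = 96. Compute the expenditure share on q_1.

With perfect complements, no substitution: consume in ratio q_1:q_2 = 1:5.
Budget: p_1·q_1 + p_2·5·q_1 = I, so (p_1 + 5·p_2)·q_1 = I.
Demand: q_1*(p_1,p_2,I) = I/(p_1 + 5·p_2), q_2* = 5·I/(p_1 + 5·p_2).
Here 11.16 + 5·13 = 76.16, giving q_1* = 1.2605 and q_2* = 6.3025.
Expenditure on q_1: 11.16·1.2605 = 14.0672; share = 0.1465.

share on q_1 = 0.1465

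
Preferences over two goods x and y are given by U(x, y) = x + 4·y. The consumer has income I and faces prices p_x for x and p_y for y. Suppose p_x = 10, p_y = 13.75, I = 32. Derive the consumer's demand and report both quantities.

x* = 0, y* = 2.3273

Perfect substitutes: compare marginal utility per dollar. 1/p_x vs 4/p_y → 0.1 vs 0.2909.
y gives more utility per dollar, so spend all income on y: y* = I/p_y, x* = 0.
Numerically: x* = 0, y* = 2.3273.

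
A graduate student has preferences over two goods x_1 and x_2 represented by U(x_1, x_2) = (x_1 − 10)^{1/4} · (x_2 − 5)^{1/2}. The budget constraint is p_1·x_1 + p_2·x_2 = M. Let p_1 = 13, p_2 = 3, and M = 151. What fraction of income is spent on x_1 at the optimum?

share on x_1 = 0.8742

This is Cobb-Douglas in (x_1−10, x_2−5): tangency gives 0.25·p_2·(x_2−5) = 0.5·p_1·(x_1−10).
After buying the subsistence bundle (10, 5), a share 1/3 of the remaining income goes to x_1: x_1* = 10 + 1/3·(M − 10p_1 − 5p_2)/p_1.
Discretionary income = 151 − 10·13 − 5·3 = 6; x_1* = 10 + 1/3·6/13 = 10.1538; x_2* = 5 + 2/3·6/3 = 6.3333.
Expenditure on x_1: 13·10.1538 = 132; share = 0.8742.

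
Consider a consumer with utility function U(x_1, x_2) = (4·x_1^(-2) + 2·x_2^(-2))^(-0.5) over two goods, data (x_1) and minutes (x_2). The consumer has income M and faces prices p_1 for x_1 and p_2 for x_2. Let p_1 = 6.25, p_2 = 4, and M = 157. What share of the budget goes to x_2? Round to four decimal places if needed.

share on x_2 = 0.3708

Numerically x_2/x_1 = 0.921008, so x_1* = 157/(6.25 + 4·0.921008) = 15.8043 and x_2* = 0.921008·15.8043 = 14.5558.
Expenditure on x_2: 4·14.5558 = 58.2234; share = 0.3708.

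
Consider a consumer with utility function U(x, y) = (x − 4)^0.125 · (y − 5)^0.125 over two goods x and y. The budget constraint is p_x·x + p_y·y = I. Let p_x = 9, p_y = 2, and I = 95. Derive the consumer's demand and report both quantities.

x* = 6.7222, y* = 17.25

Let x' = x−4, y' = y−5. MRS = y'/x' = p_x/p_y.
After buying the subsistence bundle (4, 5), a share 0.5 of the remaining income goes to x: x* = 4 + 0.5·(I − 4p_x − 5p_y)/p_x.
Discretionary income = 95 − 4·9 − 5·2 = 49; x* = 4 + 0.5·49/9 = 6.7222; y* = 5 + 0.5·49/2 = 17.25.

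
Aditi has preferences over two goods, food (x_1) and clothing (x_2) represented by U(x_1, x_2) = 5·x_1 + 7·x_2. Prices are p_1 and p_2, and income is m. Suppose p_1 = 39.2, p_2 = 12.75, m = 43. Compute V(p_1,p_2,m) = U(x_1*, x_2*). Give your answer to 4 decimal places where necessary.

V = 23.6078

Linear utility — the consumer picks whichever good has higher MU/price: 5/39.2 = 0.1276 vs 7/12.75 = 0.549.
x_2 gives more utility per dollar, so spend all income on x_2: x_2* = m/p_2, x_1* = 0.
Numerically: x_1* = 0, x_2* = 3.3725.
Utility at the optimum: U(0, 3.3725) = 23.6078.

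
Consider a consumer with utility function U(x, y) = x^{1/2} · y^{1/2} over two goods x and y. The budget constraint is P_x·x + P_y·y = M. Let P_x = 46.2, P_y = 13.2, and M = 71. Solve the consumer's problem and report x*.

Demand: x*(P_x,P_y,M) = 0.5·M/P_x and y* = 0.5·M/P_y.
At P_x=46.2, P_y=13.2, M=71: x* = 0.5·71/46.2 = 0.7684.

x* = 0.7684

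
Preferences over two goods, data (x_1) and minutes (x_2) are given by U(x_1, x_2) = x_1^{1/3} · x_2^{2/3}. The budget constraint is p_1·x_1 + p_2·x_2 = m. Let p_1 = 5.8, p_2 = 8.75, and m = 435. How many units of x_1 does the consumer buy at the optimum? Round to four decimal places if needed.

The MRS is (1/2)·x_2/x_1. Set MRS = p_1/p_2.
So 1/3·p_2·x_2 = 2/3·p_1·x_1; combined with the budget, a share 1/3 of income goes to x_1.
Demand: x_1*(p_1,p_2,m) = 1/3·m/p_1 and x_2* = 2/3·m/p_2.
At p_1=5.8, p_2=8.75, m=435: x_1* = 1/3·435/5.8 = 25.

x_1* = 25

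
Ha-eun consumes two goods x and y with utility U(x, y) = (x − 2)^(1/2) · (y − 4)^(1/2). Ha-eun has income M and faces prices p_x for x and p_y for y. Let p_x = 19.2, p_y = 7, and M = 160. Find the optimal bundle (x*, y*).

MRS = (y−4)/(x−2). Tangency with p_x/p_y gives y−4 = (p_x/p_y)·(x−2).
After buying the subsistence bundle (2, 4), a share 0.5 of the remaining income goes to x: x* = 2 + 0.5·(M − 2p_x − 4p_y)/p_x.
Discretionary income = 160 − 2·19.2 − 4·7 = 93.6; x* = 2 + 0.5·93.6/19.2 = 4.4375; y* = 4 + 0.5·93.6/7 = 10.6857.

x* = 4.4375, y* = 10.6857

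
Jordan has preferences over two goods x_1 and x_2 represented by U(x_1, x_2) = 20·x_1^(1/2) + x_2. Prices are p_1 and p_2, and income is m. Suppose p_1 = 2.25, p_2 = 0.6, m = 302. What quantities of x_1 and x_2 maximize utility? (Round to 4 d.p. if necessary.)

x_1* = 7.1111, x_2* = 476.6667

Plugging in: x_1* = (10·0.6/2.25)² = 7.1111, x_2* = 476.6667.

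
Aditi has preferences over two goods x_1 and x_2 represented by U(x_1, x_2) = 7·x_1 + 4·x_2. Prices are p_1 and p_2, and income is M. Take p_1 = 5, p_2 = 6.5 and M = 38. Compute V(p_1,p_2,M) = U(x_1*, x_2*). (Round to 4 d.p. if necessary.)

Linear utility — the consumer picks whichever good has higher MU/price: 7/5 = 1.4 vs 4/6.5 = 0.6154.
x_1 gives more utility per dollar, so spend all income on x_1: x_1* = M/p_1, x_2* = 0.
Numerically: x_1* = 7.6, x_2* = 0.
Utility at the optimum: U(7.6, 0) = 53.2.

V = 53.2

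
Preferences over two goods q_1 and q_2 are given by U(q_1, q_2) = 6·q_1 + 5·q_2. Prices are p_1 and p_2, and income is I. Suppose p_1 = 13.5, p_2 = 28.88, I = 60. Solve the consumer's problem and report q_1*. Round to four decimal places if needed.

Perfect substitutes: compare marginal utility per dollar. 6/p_1 vs 5/p_2 → 0.4444 vs 0.1731.
q_1 gives more utility per dollar, so spend all income on q_1: q_1* = I/p_1, q_2* = 0.
Numerically: q_1* = 4.4444, q_2* = 0.

q_1* = 4.4444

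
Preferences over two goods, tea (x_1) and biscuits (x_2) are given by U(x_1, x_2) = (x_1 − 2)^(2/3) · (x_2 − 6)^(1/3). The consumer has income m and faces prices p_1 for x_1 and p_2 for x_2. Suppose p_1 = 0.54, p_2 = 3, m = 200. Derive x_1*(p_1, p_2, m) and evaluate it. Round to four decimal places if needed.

x_1* = 225.358

Let x_1' = x_1−2, x_2' = x_2−6. MRS = 2·x_2'/x_1' = p_1/p_2.
After buying the subsistence bundle (2, 6), a share 2/3 of the remaining income goes to x_1: x_1* = 2 + 2/3·(m − 2p_1 − 6p_2)/p_1.
Discretionary income = 200 − 2·0.54 − 6·3 = 180.92; x_1* = 2 + 2/3·180.92/0.54 = 225.358.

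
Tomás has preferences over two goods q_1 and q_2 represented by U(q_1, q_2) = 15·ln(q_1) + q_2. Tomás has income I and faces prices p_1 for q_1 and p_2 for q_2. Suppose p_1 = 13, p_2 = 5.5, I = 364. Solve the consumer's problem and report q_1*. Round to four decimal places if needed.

q_1* = 6.3462

MU_q_1 = 15/q_1, MU_q_2 = 1. Tangency: 15/q_1 = p_1/p_2.
So q_1*(p_1,p_2) = 15·p_2/p_1, independent of income; and q_2* = (I − 15·p_2)/p_2.
At the given prices: q_1* = 15·5.5/13 = 6.3462.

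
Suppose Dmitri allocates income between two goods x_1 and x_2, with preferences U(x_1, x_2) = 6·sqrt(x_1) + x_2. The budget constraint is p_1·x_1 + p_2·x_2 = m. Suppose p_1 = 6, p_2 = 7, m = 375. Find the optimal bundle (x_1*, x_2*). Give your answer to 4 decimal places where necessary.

x_1* = 12.25, x_2* = 43.0714

Set MRS = p_1/p_2: 3·x_1^(−1/2) = p_1/p_2.
Thus x_1* = (3·p_2/p_1)² — independent of m — with the rest of income spent on x_2.
Plugging in: x_1* = (3·7/6)² = 12.25, x_2* = 43.0714.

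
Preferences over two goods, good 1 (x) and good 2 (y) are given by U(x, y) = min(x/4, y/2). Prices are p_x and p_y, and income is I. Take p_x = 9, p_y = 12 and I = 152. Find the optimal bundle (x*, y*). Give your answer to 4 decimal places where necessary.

x* = 10.1333, y* = 5.0667

Leontief preferences: the optimum is at the kink where x/4 = y/2, i.e. y = (1/2)·x.
Budget: p_x·x + p_y·(1/2)·x = I, so (4·p_x + 2·p_y)·x = 4·I.
Demand: x*(p_x,p_y,I) = 4·I/(4·p_x + 2·p_y), y* = 2·I/(4·p_x + 2·p_y).
Here 4·9 + 2·12 = 60, giving x* = 10.1333 and y* = 5.0667.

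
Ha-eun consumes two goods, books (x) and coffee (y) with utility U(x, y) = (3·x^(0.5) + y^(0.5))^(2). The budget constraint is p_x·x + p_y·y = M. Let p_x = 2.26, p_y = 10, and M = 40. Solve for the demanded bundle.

MU_x ∝ 3·x^(-0.5), MU_y ∝ y^(-0.5), so MRS = 3·(y/x)^(0.5) = p_x/p_y.
Solve for the ratio: y/x = [(1/3)·p_x/p_y]^(2).
With the ratio pinned down, the budget gives x* = M/(p_x + p_y·(y/x)) and y* = (y/x)·x*.
Numerically y/x = 0.005675, so x* = 40/(2.26 + 10·0.005675) = 17.2656 and y* = 0.005675·17.2656 = 0.098.

x* = 17.2656, y* = 0.098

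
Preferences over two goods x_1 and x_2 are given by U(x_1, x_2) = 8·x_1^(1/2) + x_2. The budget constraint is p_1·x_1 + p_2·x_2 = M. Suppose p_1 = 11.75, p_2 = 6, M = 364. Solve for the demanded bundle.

Solve: √x_1 = 4·p_2/p_1, so x_1*(p_1,p_2) = (4·p_2/p_1)², and x_2* = (M − p_1·x_1*)/p_2.
Plugging in: x_1* = (4·6/11.75)² = 4.172, x_2* = 52.4965.

x_1* = 4.172, x_2* = 52.4965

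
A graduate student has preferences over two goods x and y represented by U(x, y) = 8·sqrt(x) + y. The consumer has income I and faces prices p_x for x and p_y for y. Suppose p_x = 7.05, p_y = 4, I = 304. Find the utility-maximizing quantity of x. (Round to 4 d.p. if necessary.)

MU_x = 4/√x, MU_y = 1. Tangency: 4/√x = p_x/p_y.
Solve: √x = 4·p_y/p_x, so x*(p_x,p_y) = (4·p_y/p_x)², and y* = (I − p_x·x*)/p_y.
Plugging in: x* = (4·4/7.05)² = 5.1506.

x* = 5.1506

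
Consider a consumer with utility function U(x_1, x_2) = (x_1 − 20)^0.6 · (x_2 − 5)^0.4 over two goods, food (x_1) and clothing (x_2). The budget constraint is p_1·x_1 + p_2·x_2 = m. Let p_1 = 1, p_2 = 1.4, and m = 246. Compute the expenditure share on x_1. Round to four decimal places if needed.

share on x_1 = 0.6154

This is Cobb-Douglas in (x_1−20, x_2−5): tangency gives 0.6·p_2·(x_2−5) = 0.4·p_1·(x_1−20).
Substituting into the budget: x_1* = 20 + 0.6·(m − 20·p_1 − 5·p_2)/p_1, and x_2* = 5 + 0.4·(…)/p_2.
Discretionary income = 246 − 20·1 − 5·1.4 = 219; x_1* = 20 + 0.6·219/1 = 151.4; x_2* = 5 + 0.4·219/1.4 = 67.5714.
Expenditure on x_1: 1·151.4 = 151.4; share = 0.6154.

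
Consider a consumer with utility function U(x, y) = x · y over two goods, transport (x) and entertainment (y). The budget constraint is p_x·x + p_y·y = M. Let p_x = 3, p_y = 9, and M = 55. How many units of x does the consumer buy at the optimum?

The MRS is y/x. Set MRS = p_x/p_y.
Rearranging, p_y·y = p_x·x. Substituting into the budget gives p_x·x·(1 + 1) = M.
Demand: x*(p_x,p_y,M) = 0.5·M/p_x and y* = 0.5·M/p_y.
At p_x=3, p_y=9, M=55: x* = 0.5·55/3 = 9.1667.

x* = 9.1667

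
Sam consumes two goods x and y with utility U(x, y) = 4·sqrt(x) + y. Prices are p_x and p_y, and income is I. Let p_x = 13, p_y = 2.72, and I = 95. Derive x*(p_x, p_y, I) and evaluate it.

MU_x = 2/√x, MU_y = 1. Tangency: 2/√x = p_x/p_y.
Thus x* = (2·p_y/p_x)² — independent of I — with the rest of income spent on y.
Plugging in: x* = (2·2.72/13)² = 0.1751.

x* = 0.1751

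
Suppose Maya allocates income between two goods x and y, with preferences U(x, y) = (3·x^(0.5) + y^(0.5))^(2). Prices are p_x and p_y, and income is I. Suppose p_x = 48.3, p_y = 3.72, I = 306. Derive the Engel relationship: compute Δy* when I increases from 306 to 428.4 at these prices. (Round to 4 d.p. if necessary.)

Δy* = 19.4329

MRS = MU_x/MU_y = 3·(y/x)^(0.5). Set equal to p_x/p_y.
Hence y/x = ((1/3)·p_x/p_y)^(1/(0.5)), i.e. raised to the 2 power.
With the ratio pinned down, the budget gives x* = I/(p_x + p_y·(y/x)) and y* = (y/x)·x*.
Numerically y/x = 18.731212, so x* = 306/(48.3 + 3.72·18.731212) = 2.5937 and y* = 18.731212·2.5937 = 48.5823.
At I' = 428.4: y* = 68.0153. Change: 68.0153 − 48.5823 = 19.4329.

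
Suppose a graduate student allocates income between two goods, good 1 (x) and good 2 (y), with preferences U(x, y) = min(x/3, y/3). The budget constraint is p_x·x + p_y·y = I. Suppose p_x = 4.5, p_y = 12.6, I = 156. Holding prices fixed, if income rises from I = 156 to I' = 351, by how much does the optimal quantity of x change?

Leontief preferences: the optimum is at the kink where x/3 = y/3, i.e. y = x.
Budget: p_x·x + p_y·x = I, so (3·p_x + 3·p_y)·x = 3·I.
Demand: x*(p_x,p_y,I) = 3·I/(3·p_x + 3·p_y), y* = 3·I/(3·p_x + 3·p_y).
Here 3·4.5 + 3·12.6 = 51.3, giving x* = 9.1228.
At I' = 351: x* = 20.5263. Change: 20.5263 − 9.1228 = 11.4035.

Δx* = 11.4035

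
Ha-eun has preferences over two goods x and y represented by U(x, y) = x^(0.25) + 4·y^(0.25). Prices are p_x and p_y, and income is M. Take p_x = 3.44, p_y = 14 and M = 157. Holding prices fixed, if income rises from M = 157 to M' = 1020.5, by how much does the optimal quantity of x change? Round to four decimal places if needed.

Δx* = 50.4354

From the CES first-order condition, (1/4)·(y/x)^(0.75) = p_x/p_y.
Hence y/x = (4·p_x/p_y)^(1/(0.75)), i.e. raised to the 4/3 power.
With the ratio pinned down, the budget gives x* = M/(p_x + p_y·(y/x)) and y* = (y/x)·x*.
Numerically y/x = 0.977208, so x* = 157/(3.44 + 14·0.977208) = 9.1701.
At M' = 1020.5: x* = 59.6054. Change: 59.6054 − 9.1701 = 50.4354.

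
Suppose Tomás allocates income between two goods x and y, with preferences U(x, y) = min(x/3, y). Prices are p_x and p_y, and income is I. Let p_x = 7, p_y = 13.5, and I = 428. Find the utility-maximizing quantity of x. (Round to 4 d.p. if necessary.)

With perfect complements, no substitution: consume in ratio x:y = 3:1.
Budget: p_x·x + p_y·(1/3)·x = I, so (3·p_x + p_y)·x = 3·I.
Demand: x*(p_x,p_y,I) = 3·I/(3·p_x + p_y), y* = I/(3·p_x + p_y).
Here 3·7 + 13.5 = 34.5, giving x* = 37.2174.

x* = 37.2174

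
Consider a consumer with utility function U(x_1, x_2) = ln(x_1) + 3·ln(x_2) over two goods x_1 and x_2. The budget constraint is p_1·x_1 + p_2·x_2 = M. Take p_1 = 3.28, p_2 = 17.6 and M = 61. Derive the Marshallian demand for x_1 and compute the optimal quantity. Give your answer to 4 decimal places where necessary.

x_1* = 4.6494

The MRS is (1/3)·x_2/x_1. Set MRS = p_1/p_2.
Rearranging, p_2·x_2 = 3·p_1·x_1. Substituting into the budget gives p_1·x_1·(1 + 3) = M.
Demand: x_1*(p_1,p_2,M) = 0.25·M/p_1 and x_2* = 0.75·M/p_2.
At p_1=3.28, p_2=17.6, M=61: x_1* = 0.25·61/3.28 = 4.6494.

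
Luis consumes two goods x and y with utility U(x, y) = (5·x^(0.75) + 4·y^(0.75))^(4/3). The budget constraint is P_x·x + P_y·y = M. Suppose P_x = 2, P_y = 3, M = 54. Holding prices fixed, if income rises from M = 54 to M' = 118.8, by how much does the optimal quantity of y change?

Δy* = 2.3377

MRS = MU_x/MU_y = (5/4)·(y/x)^(0.25). Set equal to P_x/P_y.
Hence y/x = ((4/5)·P_x/P_y)^(1/(0.25)), i.e. raised to the 4 power.
Substitute y = (y/x)·x into the budget: x* = M/(P_x + P_y·(y/x)).
Numerically y/x = 0.080909, so x* = 54/(2 + 3·0.080909) = 24.0778 and y* = 0.080909·24.0778 = 1.9481.
At M' = 118.8: y* = 4.2858. Change: 4.2858 − 1.9481 = 2.3377.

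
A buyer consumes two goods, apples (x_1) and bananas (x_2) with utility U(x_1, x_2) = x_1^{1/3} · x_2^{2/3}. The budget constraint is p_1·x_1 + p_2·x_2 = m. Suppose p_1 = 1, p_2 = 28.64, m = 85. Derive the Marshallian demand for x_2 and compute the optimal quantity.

x_2* = 1.9786

The MRS is (1/2)·x_2/x_1. Set MRS = p_1/p_2.
So 1/3·p_2·x_2 = 2/3·p_1·x_1; combined with the budget, a share 1/3 of income goes to x_1.
Demand: x_1*(p_1,p_2,m) = 1/3·m/p_1 and x_2* = 2/3·m/p_2.
At p_1=1, p_2=28.64, m=85: x_2* = 2/3·85/28.64 = 1.9786.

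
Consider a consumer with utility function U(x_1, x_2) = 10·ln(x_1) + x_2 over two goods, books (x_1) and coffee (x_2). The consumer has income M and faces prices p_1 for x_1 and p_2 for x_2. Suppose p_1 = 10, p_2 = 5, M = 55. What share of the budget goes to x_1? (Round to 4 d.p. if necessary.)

share on x_1 = 0.9091

At the given prices: x_1* = 10·5/10 = 5, and x_2* = 1.
Expenditure on x_1: 10·5 = 50; share = 0.9091.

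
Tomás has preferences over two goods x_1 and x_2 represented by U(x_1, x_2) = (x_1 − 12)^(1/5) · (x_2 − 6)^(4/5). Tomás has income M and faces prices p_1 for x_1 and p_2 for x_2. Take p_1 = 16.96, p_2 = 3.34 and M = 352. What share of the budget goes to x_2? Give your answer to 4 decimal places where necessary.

share on x_2 = 0.3488

Let x_1' = x_1−12, x_2' = x_2−6. MRS = (1/4)·x_2'/x_1' = p_1/p_2.
Substituting into the budget: x_1* = 12 + 0.2·(M − 12·p_1 − 6·p_2)/p_1, and x_2* = 6 + 0.8·(…)/p_2.
Discretionary income = 352 − 12·16.96 − 6·3.34 = 128.44; x_1* = 12 + 0.2·128.44/16.96 = 13.5146; x_2* = 6 + 0.8·128.44/3.34 = 36.7641.
Expenditure on x_2: 3.34·36.7641 = 122.792; share = 0.3488.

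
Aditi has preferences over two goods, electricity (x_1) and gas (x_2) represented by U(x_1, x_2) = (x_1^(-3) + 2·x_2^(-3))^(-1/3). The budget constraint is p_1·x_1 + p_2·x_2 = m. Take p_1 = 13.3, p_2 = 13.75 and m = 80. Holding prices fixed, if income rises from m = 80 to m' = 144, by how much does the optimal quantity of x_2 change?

Δx_2* = 2.5572

With the ratio pinned down, the budget gives x_1* = m/(p_1 + p_2·(x_2/x_1)) and x_2* = (x_2/x_1)·x_1*.
Numerically x_2/x_1 = 1.179355, so x_1* = 80/(13.3 + 13.75·1.179355) = 2.7104 and x_2* = 1.179355·2.7104 = 3.1965.
At m' = 144: x_2* = 5.7537. Change: 5.7537 − 3.1965 = 2.5572.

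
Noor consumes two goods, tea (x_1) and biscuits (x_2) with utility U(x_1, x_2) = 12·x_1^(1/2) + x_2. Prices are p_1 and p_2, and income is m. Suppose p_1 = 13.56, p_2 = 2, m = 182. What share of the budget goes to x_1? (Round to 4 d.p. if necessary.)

share on x_1 = 0.0583

Set MRS = p_1/p_2: 6·x_1^(−1/2) = p_1/p_2.
Thus x_1* = (6·p_2/p_1)² — independent of m — with the rest of income spent on x_2.
Plugging in: x_1* = (6·2/13.56)² = 0.7831, x_2* = 85.6903.
Expenditure on x_1: 13.56·0.7831 = 10.6195; share = 0.0583.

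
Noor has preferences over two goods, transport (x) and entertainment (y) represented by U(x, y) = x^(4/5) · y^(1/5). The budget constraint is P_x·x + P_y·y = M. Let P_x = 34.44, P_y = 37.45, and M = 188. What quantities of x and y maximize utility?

The MRS is 4·y/x. Set MRS = P_x/P_y.
Rearranging, P_y·y = (1/4)·P_x·x. Substituting into the budget gives P_x·x·(1 + (1/4)) = M.
Demand: x*(P_x,P_y,M) = 0.8·M/P_x and y* = 0.2·M/P_y.
At P_x=34.44, P_y=37.45, M=188: x* = 0.8·188/34.44 = 4.367, y* = 1.004.

x* = 4.367, y* = 1.004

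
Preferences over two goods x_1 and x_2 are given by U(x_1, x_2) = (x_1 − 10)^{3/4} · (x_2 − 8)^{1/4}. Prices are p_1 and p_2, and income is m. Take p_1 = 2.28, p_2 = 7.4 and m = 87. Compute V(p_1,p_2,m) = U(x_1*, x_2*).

MRS = 3·(x_2−8)/(x_1−10). Tangency with p_1/p_2 gives x_2−8 = (1/3)·(p_1/p_2)·(x_1−10).
After buying the subsistence bundle (10, 8), a share 0.75 of the remaining income goes to x_1: x_1* = 10 + 0.75·(m − 10p_1 − 8p_2)/p_1.
Discretionary income = 87 − 10·2.28 − 8·7.4 = 5; x_1* = 10 + 0.75·5/2.28 = 11.6447; x_2* = 8 + 0.25·5/7.4 = 8.1689.
Utility at the optimum: U(11.6447, 8.1689) = 0.9311.

V = 0.9311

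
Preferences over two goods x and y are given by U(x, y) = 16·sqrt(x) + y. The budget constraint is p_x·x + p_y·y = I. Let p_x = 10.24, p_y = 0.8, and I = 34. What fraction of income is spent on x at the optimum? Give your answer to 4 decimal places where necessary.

share on x = 0.1176

Solve: √x = 8·p_y/p_x, so x*(p_x,p_y) = (8·p_y/p_x)², and y* = (I − p_x·x*)/p_y.
Plugging in: x* = (8·0.8/10.24)² = 0.3906, y* = 37.5.
Expenditure on x: 10.24·0.3906 = 4; share = 0.1176.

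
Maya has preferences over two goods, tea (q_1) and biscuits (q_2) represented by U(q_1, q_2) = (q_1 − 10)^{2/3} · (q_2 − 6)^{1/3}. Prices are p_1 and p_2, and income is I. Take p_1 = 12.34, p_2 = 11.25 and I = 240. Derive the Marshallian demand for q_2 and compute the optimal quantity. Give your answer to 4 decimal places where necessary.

MRS = 2·(q_2−6)/(q_1−10). Tangency with p_1/p_2 gives q_2−6 = (1/2)·(p_1/p_2)·(q_1−10).
After buying the subsistence bundle (10, 6), a share 2/3 of the remaining income goes to q_1: q_1* = 10 + 2/3·(I − 10p_1 − 6p_2)/p_1.
Discretionary income = 240 − 10·12.34 − 6·11.25 = 49.1; q_2* = 6 + 1/3·49.1/11.25 = 7.4548.

q_2* = 7.4548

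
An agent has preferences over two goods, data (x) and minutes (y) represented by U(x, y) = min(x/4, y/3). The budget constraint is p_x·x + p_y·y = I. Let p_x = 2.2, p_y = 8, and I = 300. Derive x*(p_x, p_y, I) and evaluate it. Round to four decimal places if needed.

x* = 36.5854

Leontief preferences: the optimum is at the kink where x/4 = y/3, i.e. y = (3/4)·x.
Budget: p_x·x + p_y·(3/4)·x = I, so (4·p_x + 3·p_y)·x = 4·I.
Demand: x*(p_x,p_y,I) = 4·I/(4·p_x + 3·p_y), y* = 3·I/(4·p_x + 3·p_y).
Here 4·2.2 + 3·8 = 32.8, giving x* = 36.5854.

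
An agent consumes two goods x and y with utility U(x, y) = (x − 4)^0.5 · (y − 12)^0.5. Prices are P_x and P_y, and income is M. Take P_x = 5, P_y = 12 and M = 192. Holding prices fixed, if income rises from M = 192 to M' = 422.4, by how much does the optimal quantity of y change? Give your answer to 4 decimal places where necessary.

MRS = (y−12)/(x−4). Tangency with P_x/P_y gives y−12 = (P_x/P_y)·(x−4).
Substituting into the budget: x* = 4 + 0.5·(M − 4·P_x − 12·P_y)/P_x, and y* = 12 + 0.5·(…)/P_y.
Discretionary income = 192 − 4·5 − 12·12 = 28; y* = 12 + 0.5·28/12 = 13.1667.
At M' = 422.4: y* = 22.7667. Change: 22.7667 − 13.1667 = 9.6.

Δy* = 9.6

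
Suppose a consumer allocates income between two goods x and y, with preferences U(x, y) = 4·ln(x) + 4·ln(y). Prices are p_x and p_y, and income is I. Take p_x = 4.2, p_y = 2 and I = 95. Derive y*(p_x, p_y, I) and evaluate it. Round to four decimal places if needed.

Tangency: MRS = y/x = p_x/p_y.
So 4·p_y·y = 4·p_x·x; combined with the budget, a share 0.5 of income goes to x.
Demand: x*(p_x,p_y,I) = 0.5·I/p_x and y* = 0.5·I/p_y.
At p_x=4.2, p_y=2, I=95: y* = 0.5·95/2 = 23.75.

y* = 23.75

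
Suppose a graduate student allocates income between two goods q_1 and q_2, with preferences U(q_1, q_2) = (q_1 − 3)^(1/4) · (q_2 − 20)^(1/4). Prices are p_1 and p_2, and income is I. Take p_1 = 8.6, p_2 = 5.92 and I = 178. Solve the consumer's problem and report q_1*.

q_1* = 4.9651

After buying the subsistence bundle (3, 20), a share 0.5 of the remaining income goes to q_1: q_1* = 3 + 0.5·(I − 3p_1 − 20p_2)/p_1.
Discretionary income = 178 − 3·8.6 − 20·5.92 = 33.8; q_1* = 3 + 0.5·33.8/8.6 = 4.9651.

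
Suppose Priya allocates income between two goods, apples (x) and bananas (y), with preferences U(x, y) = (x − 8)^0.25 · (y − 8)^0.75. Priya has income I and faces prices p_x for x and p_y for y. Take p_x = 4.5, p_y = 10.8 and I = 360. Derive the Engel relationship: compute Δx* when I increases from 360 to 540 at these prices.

MRS = (1/3)·(y−8)/(x−8). Tangency with p_x/p_y gives y−8 = 3·(p_x/p_y)·(x−8).
Substituting into the budget: x* = 8 + 0.25·(I − 8·p_x − 8·p_y)/p_x, and y* = 8 + 0.75·(…)/p_y.
Discretionary income = 360 − 8·4.5 − 8·10.8 = 237.6; x* = 8 + 0.25·237.6/4.5 = 21.2.
At I' = 540: x* = 31.2. Change: 31.2 − 21.2 = 10.

Δx* = 10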